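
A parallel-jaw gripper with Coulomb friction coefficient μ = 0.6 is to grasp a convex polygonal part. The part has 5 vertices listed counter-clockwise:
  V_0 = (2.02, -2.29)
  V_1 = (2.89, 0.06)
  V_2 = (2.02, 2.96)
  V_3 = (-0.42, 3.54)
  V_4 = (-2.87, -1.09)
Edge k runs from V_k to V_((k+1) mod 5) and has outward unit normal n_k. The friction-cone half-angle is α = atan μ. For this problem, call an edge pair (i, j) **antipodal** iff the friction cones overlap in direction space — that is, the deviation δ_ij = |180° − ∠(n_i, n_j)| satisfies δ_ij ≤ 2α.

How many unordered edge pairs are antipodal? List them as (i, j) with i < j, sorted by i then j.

α = atan 0.6 = 30.96°;  2α = 61.93°
n_0 = (+0.9378, -0.3472)
n_1 = (+0.9578, +0.2873)
n_2 = (+0.2313, +0.9729)
n_3 = (-0.8839, +0.4677)
n_4 = (-0.2383, -0.9712)
  (0,1): δ = 142.99°  ·
  (0,2): δ = 83.06°  ·
  (0,3): δ = 7.57°  ✓
  (0,4): δ = 96.53°  ·
  (1,2): δ = 120.07°  ·
  (1,3): δ = 44.59°  ✓
  (1,4): δ = 59.51°  ✓
  (2,3): δ = 104.51°  ·
  (2,4): δ = 0.42°  ✓
  (3,4): δ = 75.90°  ·
antipodal pairs: 4

count = 4; pairs: (0,3), (1,3), (1,4), (2,4)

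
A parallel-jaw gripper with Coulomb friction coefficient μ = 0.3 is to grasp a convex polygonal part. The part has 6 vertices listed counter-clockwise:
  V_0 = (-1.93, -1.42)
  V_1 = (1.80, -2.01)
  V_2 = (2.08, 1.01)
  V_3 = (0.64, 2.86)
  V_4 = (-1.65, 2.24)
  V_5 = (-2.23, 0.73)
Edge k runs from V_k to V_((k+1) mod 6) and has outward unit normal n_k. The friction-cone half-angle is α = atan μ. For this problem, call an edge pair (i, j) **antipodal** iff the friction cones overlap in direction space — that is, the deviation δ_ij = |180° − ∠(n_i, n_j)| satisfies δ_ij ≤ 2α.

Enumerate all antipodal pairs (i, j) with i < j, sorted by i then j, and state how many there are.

count = 4; pairs: (0,3), (1,4), (1,5), (2,5)

α = atan 0.3 = 16.70°;  2α = 33.40°
n_0 = (-0.1562, -0.9877)
n_1 = (+0.9957, -0.0923)
n_2 = (+0.7891, +0.6142)
n_3 = (-0.2613, +0.9652)
n_4 = (-0.9335, +0.3586)
n_5 = (-0.9904, -0.1382)
  (0,1): δ = 86.31°  ·
  (0,2): δ = 43.12°  ·
  (0,3): δ = 24.14°  ✓
  (0,4): δ = 77.98°  ·
  (0,5): δ = 106.93°  ·
  (1,2): δ = 136.81°  ·
  (1,3): δ = 69.55°  ·
  (1,4): δ = 15.72°  ✓
  (1,5): δ = 13.24°  ✓
  (2,3): δ = 112.75°  ·
  (2,4): δ = 58.91°  ·
  (2,5): δ = 29.95°  ✓
  (3,4): δ = 126.16°  ·
  (3,5): δ = 97.21°  ·
  (4,5): δ = 151.04°  ·
antipodal pairs: 4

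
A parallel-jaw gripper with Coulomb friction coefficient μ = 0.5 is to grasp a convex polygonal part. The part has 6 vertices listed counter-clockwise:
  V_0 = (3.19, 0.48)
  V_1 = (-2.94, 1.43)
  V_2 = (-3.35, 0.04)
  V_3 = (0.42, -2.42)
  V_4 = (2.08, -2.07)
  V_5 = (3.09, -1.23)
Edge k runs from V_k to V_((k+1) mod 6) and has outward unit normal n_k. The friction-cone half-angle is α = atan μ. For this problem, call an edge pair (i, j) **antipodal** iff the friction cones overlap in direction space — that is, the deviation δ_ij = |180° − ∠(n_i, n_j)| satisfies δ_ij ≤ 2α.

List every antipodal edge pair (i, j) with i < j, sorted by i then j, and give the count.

α = atan 0.5 = 26.57°;  2α = 53.13°
n_0 = (+0.1531, +0.9882)
n_1 = (-0.9591, +0.2829)
n_2 = (-0.5465, -0.8375)
n_3 = (+0.2063, -0.9785)
n_4 = (+0.6394, -0.7688)
n_5 = (+0.9983, -0.0584)
  (0,1): δ = 97.62°  ·
  (0,2): δ = 24.32°  ✓
  (0,3): δ = 20.72°  ✓
  (0,4): δ = 48.56°  ✓
  (0,5): δ = 95.46°  ·
  (1,2): δ = 106.69°  ·
  (1,3): δ = 61.66°  ·
  (1,4): δ = 33.82°  ✓
  (1,5): δ = 13.09°  ✓
  (2,3): δ = 134.97°  ·
  (2,4): δ = 107.13°  ·
  (2,5): δ = 60.22°  ·
  (3,4): δ = 152.16°  ·
  (3,5): δ = 105.25°  ·
  (4,5): δ = 133.10°  ·
antipodal pairs: 5

count = 5; pairs: (0,2), (0,3), (0,4), (1,4), (1,5)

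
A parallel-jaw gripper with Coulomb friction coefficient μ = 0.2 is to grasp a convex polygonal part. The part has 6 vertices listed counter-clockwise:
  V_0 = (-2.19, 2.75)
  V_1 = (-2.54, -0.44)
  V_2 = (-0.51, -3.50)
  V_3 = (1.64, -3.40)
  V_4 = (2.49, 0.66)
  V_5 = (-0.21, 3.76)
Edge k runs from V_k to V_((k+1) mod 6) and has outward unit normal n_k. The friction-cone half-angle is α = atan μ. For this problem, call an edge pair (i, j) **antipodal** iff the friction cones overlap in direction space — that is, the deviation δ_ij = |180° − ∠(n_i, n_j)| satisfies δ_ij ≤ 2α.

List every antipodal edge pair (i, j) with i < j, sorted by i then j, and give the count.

count = 2; pairs: (0,3), (1,4)

α = atan 0.2 = 11.31°;  2α = 22.62°
n_0 = (-0.9940, +0.1091)
n_1 = (-0.8333, -0.5528)
n_2 = (+0.0465, -0.9989)
n_3 = (+0.9788, -0.2049)
n_4 = (+0.7541, +0.6568)
n_5 = (-0.4544, +0.8908)
  (0,1): δ = 140.18°  ·
  (0,2): δ = 81.08°  ·
  (0,3): δ = 5.56°  ✓
  (0,4): δ = 47.32°  ·
  (0,5): δ = 123.29°  ·
  (1,2): δ = 120.90°  ·
  (1,3): δ = 45.38°  ·
  (1,4): δ = 7.49°  ✓
  (1,5): δ = 83.47°  ·
  (2,3): δ = 104.49°  ·
  (2,4): δ = 51.61°  ·
  (2,5): δ = 24.36°  ·
  (3,4): δ = 127.12°  ·
  (3,5): δ = 51.15°  ·
  (4,5): δ = 104.03°  ·
antipodal pairs: 2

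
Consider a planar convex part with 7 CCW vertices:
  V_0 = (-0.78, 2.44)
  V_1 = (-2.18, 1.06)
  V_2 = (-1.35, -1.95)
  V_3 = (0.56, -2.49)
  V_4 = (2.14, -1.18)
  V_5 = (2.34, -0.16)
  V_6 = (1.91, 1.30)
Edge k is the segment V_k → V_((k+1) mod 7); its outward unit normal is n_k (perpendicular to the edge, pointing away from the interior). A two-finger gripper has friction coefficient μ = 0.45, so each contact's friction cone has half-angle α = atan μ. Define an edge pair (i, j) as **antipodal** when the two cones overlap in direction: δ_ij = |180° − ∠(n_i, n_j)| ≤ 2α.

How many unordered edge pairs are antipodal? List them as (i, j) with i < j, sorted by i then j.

count = 5; pairs: (0,3), (0,4), (1,4), (1,5), (2,6)

α = atan 0.45 = 24.23°;  2α = 48.46°
n_0 = (-0.7020, +0.7122)
n_1 = (-0.9640, -0.2658)
n_2 = (-0.2721, -0.9623)
n_3 = (+0.6383, -0.7698)
n_4 = (+0.9813, -0.1924)
n_5 = (+0.9593, +0.2825)
n_6 = (+0.3902, +0.9207)
  (0,1): δ = 119.17°  ·
  (0,2): δ = 60.37°  ·
  (0,3): δ = 4.93°  ✓
  (0,4): δ = 34.32°  ✓
  (0,5): δ = 61.82°  ·
  (0,6): δ = 112.45°  ·
  (1,2): δ = 121.20°  ·
  (1,3): δ = 65.75°  ·
  (1,4): δ = 26.51°  ✓
  (1,5): δ = 0.99°  ✓
  (1,6): δ = 51.62°  ·
  (2,3): δ = 124.55°  ·
  (2,4): δ = 85.31°  ·
  (2,5): δ = 57.80°  ·
  (2,6): δ = 7.18°  ✓
  (3,4): δ = 140.76°  ·
  (3,5): δ = 113.25°  ·
  (3,6): δ = 62.63°  ·
  (4,5): δ = 152.50°  ·
  (4,6): δ = 101.87°  ·
  (5,6): δ = 129.38°  ·
antipodal pairs: 5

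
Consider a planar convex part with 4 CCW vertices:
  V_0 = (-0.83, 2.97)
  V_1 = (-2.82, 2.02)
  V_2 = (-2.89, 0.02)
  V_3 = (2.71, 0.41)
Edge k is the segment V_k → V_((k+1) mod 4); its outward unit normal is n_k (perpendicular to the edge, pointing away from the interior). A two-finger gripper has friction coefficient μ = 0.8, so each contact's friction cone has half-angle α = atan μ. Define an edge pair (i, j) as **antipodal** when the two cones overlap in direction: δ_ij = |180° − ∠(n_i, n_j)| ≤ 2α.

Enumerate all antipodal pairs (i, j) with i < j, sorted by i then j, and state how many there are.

count = 3; pairs: (0,2), (1,3), (2,3)

α = atan 0.8 = 38.66°;  2α = 77.32°
n_0 = (-0.4308, +0.9024)
n_1 = (-0.9994, +0.0350)
n_2 = (+0.0695, -0.9976)
n_3 = (+0.5860, +0.8103)
  (0,1): δ = 117.52°  ·
  (0,2): δ = 21.54°  ✓
  (0,3): δ = 118.61°  ·
  (1,2): δ = 84.01°  ·
  (1,3): δ = 56.13°  ✓
  (2,3): δ = 39.86°  ✓
antipodal pairs: 3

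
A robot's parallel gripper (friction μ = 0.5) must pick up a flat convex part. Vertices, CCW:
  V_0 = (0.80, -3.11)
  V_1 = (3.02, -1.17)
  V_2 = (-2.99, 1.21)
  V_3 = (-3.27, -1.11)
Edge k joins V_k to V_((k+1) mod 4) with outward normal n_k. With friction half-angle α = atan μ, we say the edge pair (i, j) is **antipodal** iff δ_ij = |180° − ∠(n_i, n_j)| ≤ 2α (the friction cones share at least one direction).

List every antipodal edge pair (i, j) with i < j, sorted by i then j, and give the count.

α = atan 0.5 = 26.57°;  2α = 53.13°
n_0 = (+0.6580, -0.7530)
n_1 = (+0.3682, +0.9298)
n_2 = (-0.9928, +0.1198)
n_3 = (-0.4410, -0.8975)
  (0,1): δ = 62.75°  ·
  (0,2): δ = 41.97°  ✓
  (0,3): δ = 112.68°  ·
  (1,2): δ = 75.28°  ·
  (1,3): δ = 4.57°  ✓
  (2,3): δ = 109.29°  ·
antipodal pairs: 2

count = 2; pairs: (0,2), (1,3)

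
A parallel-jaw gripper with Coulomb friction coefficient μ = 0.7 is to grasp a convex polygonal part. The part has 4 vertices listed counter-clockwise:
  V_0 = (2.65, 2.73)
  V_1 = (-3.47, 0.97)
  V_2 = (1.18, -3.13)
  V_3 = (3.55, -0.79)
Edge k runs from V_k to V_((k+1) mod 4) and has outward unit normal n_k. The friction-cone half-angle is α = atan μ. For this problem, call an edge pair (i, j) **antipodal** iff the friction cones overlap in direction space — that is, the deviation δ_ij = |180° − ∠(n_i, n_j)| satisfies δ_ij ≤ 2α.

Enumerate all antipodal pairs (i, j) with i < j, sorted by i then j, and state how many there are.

α = atan 0.7 = 34.99°;  2α = 69.98°
n_0 = (-0.2764, +0.9610)
n_1 = (-0.6614, -0.7501)
n_2 = (+0.7026, -0.7116)
n_3 = (+0.9688, +0.2477)
  (0,1): δ = 57.45°  ✓
  (0,2): δ = 28.59°  ✓
  (0,3): δ = 88.30°  ·
  (1,2): δ = 93.96°  ·
  (1,3): δ = 34.25°  ✓
  (2,3): δ = 120.29°  ·
antipodal pairs: 3

count = 3; pairs: (0,1), (0,2), (1,3)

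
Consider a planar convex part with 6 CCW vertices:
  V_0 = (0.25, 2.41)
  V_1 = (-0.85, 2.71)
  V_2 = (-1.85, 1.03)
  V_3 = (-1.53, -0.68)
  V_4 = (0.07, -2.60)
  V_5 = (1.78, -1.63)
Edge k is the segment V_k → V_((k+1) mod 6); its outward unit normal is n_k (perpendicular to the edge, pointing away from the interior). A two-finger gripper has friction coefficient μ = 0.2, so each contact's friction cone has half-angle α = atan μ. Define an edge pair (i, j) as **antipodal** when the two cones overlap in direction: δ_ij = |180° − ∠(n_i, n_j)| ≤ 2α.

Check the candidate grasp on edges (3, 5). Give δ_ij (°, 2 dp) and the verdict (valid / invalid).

α = atan 0.2 = 11.31°;  2α = 22.62°
edge 3: e_3 = (+1.60, -1.92);  n_3 = (-0.7682, -0.6402)
edge 5: e_5 = (-1.53, +4.04);  n_5 = (+0.9352, +0.3542)
∠(n_3, n_5) = 160.94°
δ = |180° − 160.94°| = 19.06°
19.06° ≤ 2α = 22.62°  →  valid

δ = 19.06°, valid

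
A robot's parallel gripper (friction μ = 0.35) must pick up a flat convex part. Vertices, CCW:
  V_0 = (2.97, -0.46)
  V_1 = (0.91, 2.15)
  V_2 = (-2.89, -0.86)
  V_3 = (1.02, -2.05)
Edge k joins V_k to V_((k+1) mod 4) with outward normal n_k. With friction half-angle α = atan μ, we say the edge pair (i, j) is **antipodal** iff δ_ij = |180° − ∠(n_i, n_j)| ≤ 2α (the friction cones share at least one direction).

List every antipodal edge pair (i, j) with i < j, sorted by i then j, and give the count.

α = atan 0.35 = 19.29°;  2α = 38.58°
n_0 = (+0.7850, +0.6195)
n_1 = (-0.6209, +0.7839)
n_2 = (-0.2912, -0.9567)
n_3 = (+0.6319, -0.7750)
  (0,1): δ = 89.90°  ·
  (0,2): δ = 34.79°  ✓
  (0,3): δ = 90.91°  ·
  (1,2): δ = 55.31°  ·
  (1,3): δ = 0.81°  ✓
  (2,3): δ = 123.88°  ·
antipodal pairs: 2

count = 2; pairs: (0,2), (1,3)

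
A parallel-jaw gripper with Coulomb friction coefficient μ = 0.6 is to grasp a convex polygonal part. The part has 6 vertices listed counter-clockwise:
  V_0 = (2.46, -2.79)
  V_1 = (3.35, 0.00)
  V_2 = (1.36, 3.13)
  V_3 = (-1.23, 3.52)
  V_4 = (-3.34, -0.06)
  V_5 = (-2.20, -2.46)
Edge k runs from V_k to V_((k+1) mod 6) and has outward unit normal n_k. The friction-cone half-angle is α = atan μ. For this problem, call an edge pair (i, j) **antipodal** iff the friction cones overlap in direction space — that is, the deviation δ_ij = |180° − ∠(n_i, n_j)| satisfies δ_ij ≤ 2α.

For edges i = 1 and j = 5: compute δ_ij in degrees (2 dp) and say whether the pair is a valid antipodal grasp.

α = atan 0.6 = 30.96°;  2α = 61.93°
edge 1: e_1 = (-1.99, +3.13);  n_1 = (+0.8439, +0.5365)
edge 5: e_5 = (+4.66, -0.33);  n_5 = (-0.0706, -0.9975)
∠(n_1, n_5) = 126.50°
δ = |180° − 126.50°| = 53.50°
53.50° ≤ 2α = 61.93°  →  valid

δ = 53.50°, valid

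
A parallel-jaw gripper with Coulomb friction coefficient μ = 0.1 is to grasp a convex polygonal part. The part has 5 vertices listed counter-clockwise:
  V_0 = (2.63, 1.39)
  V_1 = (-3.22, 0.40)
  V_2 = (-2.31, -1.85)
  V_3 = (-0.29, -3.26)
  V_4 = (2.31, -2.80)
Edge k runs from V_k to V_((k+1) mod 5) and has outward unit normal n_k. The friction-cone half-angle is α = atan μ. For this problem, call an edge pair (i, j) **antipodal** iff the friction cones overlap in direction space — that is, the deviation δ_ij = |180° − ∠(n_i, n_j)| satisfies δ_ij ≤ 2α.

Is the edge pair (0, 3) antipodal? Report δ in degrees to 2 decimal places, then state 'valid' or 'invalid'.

α = atan 0.1 = 5.71°;  2α = 11.42°
edge 0: e_0 = (-5.85, -0.99);  n_0 = (-0.1669, +0.9860)
edge 3: e_3 = (+2.60, +0.46);  n_3 = (+0.1742, -0.9847)
∠(n_0, n_3) = 179.57°
δ = |180° − 179.57°| = 0.43°
0.43° ≤ 2α = 11.42°  →  valid

δ = 0.43°, valid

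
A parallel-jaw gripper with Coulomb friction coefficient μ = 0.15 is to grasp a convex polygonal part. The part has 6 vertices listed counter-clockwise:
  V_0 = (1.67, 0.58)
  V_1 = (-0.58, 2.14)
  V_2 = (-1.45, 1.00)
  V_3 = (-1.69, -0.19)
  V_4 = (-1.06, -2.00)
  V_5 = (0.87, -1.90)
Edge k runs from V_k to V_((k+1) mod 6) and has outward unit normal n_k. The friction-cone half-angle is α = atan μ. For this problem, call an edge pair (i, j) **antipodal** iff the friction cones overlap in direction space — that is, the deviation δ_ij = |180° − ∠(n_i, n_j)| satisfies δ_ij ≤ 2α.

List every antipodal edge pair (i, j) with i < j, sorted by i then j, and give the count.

count = 1; pairs: (2,5)

α = atan 0.15 = 8.53°;  2α = 17.06°
n_0 = (+0.5698, +0.8218)
n_1 = (-0.7950, +0.6067)
n_2 = (-0.9803, +0.1977)
n_3 = (-0.9444, -0.3287)
n_4 = (+0.0517, -0.9987)
n_5 = (+0.9517, -0.3070)
  (0,1): δ = 92.61°  ·
  (0,2): δ = 66.67°  ·
  (0,3): δ = 36.07°  ·
  (0,4): δ = 37.70°  ·
  (0,5): δ = 106.86°  ·
  (1,2): δ = 154.05°  ·
  (1,3): δ = 123.46°  ·
  (1,4): δ = 49.68°  ·
  (1,5): δ = 19.47°  ·
  (2,3): δ = 149.41°  ·
  (2,4): δ = 75.63°  ·
  (2,5): δ = 6.48°  ✓
  (3,4): δ = 106.23°  ·
  (3,5): δ = 37.07°  ·
  (4,5): δ = 110.84°  ·
antipodal pairs: 1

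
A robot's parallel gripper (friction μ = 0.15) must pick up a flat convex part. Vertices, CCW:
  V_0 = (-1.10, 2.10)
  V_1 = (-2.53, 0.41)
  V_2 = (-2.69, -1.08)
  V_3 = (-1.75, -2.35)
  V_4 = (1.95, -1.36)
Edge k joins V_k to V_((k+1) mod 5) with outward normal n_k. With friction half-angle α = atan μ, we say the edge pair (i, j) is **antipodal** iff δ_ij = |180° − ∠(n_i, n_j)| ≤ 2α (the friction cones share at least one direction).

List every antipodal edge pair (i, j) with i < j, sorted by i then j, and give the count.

count = 1; pairs: (2,4)

α = atan 0.15 = 8.53°;  2α = 17.06°
n_0 = (-0.7634, +0.6459)
n_1 = (-0.9943, +0.1068)
n_2 = (-0.8038, -0.5949)
n_3 = (+0.2585, -0.9660)
n_4 = (+0.7502, +0.6613)
  (0,1): δ = 145.89°  ·
  (0,2): δ = 103.26°  ·
  (0,3): δ = 34.78°  ·
  (0,4): δ = 81.63°  ·
  (1,2): δ = 137.36°  ·
  (1,3): δ = 68.89°  ·
  (1,4): δ = 47.53°  ·
  (2,3): δ = 111.53°  ·
  (2,4): δ = 4.89°  ✓
  (3,4): δ = 63.58°  ·
antipodal pairs: 1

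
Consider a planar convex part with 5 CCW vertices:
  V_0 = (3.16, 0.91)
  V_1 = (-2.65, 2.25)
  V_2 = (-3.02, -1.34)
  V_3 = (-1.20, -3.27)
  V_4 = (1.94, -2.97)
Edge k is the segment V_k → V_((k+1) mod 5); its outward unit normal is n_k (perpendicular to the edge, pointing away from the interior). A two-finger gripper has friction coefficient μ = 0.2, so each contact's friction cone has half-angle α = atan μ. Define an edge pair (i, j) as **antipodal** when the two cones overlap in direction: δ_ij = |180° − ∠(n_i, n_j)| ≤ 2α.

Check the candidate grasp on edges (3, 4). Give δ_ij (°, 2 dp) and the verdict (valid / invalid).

δ = 112.91°, invalid

α = atan 0.2 = 11.31°;  2α = 22.62°
edge 3: e_3 = (+3.14, +0.30);  n_3 = (+0.0951, -0.9955)
edge 4: e_4 = (+1.22, +3.88);  n_4 = (+0.9540, -0.3000)
∠(n_3, n_4) = 67.09°
δ = |180° − 67.09°| = 112.91°
112.91° > 2α = 22.62°  →  invalid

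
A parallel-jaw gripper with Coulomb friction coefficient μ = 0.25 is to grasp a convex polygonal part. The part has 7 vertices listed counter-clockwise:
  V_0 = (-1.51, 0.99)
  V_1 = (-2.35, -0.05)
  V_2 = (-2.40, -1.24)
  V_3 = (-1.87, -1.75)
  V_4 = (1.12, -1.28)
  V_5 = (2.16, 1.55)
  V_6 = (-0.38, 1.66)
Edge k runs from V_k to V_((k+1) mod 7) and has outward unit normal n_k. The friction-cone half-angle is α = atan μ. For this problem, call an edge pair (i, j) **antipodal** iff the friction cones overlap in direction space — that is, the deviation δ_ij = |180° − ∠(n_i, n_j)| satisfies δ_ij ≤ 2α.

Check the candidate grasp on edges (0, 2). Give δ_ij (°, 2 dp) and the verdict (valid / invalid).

α = atan 0.25 = 14.04°;  2α = 28.07°
edge 0: e_0 = (-0.84, -1.04);  n_0 = (-0.7779, +0.6283)
edge 2: e_2 = (+0.53, -0.51);  n_2 = (-0.6934, -0.7206)
∠(n_0, n_2) = 85.03°
δ = |180° − 85.03°| = 94.97°
94.97° > 2α = 28.07°  →  invalid

δ = 94.97°, invalid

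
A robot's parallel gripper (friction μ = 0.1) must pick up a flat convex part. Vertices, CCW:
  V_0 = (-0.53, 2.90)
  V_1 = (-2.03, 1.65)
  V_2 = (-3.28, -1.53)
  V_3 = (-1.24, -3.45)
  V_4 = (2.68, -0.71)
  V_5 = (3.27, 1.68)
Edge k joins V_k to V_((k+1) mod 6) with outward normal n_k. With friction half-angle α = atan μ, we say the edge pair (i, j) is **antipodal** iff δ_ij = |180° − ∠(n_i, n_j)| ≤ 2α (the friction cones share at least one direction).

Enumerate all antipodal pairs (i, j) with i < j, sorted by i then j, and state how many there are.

α = atan 0.1 = 5.71°;  2α = 11.42°
n_0 = (-0.6402, +0.7682)
n_1 = (-0.9307, +0.3658)
n_2 = (-0.6854, -0.7282)
n_3 = (+0.5729, -0.8196)
n_4 = (+0.9709, -0.2397)
n_5 = (+0.3057, +0.9521)
  (0,1): δ = 151.26°  ·
  (0,2): δ = 83.07°  ·
  (0,3): δ = 4.85°  ✓
  (0,4): δ = 36.33°  ·
  (0,5): δ = 122.40°  ·
  (1,2): δ = 111.81°  ·
  (1,3): δ = 33.59°  ·
  (1,4): δ = 7.59°  ✓
  (1,5): δ = 93.66°  ·
  (2,3): δ = 101.78°  ·
  (2,4): δ = 60.60°  ·
  (2,5): δ = 25.46°  ·
  (3,4): δ = 138.82°  ·
  (3,5): δ = 52.75°  ·
  (4,5): δ = 93.93°  ·
antipodal pairs: 2

count = 2; pairs: (0,3), (1,4)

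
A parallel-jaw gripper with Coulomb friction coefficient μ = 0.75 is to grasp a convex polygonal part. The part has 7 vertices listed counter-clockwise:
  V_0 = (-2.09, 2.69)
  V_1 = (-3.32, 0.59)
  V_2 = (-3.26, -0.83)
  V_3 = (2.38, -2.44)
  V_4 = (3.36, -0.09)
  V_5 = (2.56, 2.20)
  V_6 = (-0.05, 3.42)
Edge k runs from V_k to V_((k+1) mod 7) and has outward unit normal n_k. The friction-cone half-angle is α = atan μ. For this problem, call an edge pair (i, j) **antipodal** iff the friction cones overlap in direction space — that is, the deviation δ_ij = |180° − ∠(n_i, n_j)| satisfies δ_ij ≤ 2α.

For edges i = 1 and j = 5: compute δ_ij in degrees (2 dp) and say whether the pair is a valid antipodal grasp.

δ = 62.53°, valid

α = atan 0.75 = 36.87°;  2α = 73.74°
edge 1: e_1 = (+0.06, -1.42);  n_1 = (-0.9991, -0.0422)
edge 5: e_5 = (-2.61, +1.22);  n_5 = (+0.4235, +0.9059)
∠(n_1, n_5) = 117.47°
δ = |180° − 117.47°| = 62.53°
62.53° ≤ 2α = 73.74°  →  valid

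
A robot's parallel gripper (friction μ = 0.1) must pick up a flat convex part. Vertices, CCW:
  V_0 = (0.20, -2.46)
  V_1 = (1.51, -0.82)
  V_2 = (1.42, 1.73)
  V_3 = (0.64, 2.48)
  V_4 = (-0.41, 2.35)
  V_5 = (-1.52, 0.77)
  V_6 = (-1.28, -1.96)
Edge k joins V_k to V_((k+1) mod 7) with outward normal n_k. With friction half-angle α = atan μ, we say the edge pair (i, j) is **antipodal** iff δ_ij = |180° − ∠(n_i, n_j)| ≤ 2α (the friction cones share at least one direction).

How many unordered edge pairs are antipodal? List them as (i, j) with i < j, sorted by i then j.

count = 2; pairs: (0,4), (1,5)

α = atan 0.1 = 5.71°;  2α = 11.42°
n_0 = (+0.7813, -0.6241)
n_1 = (+0.9994, +0.0353)
n_2 = (+0.6931, +0.7208)
n_3 = (-0.1229, +0.9924)
n_4 = (-0.8183, +0.5749)
n_5 = (-0.9962, -0.0876)
n_6 = (-0.3201, -0.9474)
  (0,1): δ = 139.36°  ·
  (0,2): δ = 95.26°  ·
  (0,3): δ = 44.32°  ·
  (0,4): δ = 3.53°  ✓
  (0,5): δ = 43.64°  ·
  (0,6): δ = 109.95°  ·
  (1,2): δ = 135.90°  ·
  (1,3): δ = 84.96°  ·
  (1,4): δ = 37.11°  ·
  (1,5): δ = 3.00°  ✓
  (1,6): δ = 69.31°  ·
  (2,3): δ = 129.07°  ·
  (2,4): δ = 81.21°  ·
  (2,5): δ = 41.10°  ·
  (2,6): δ = 25.21°  ·
  (3,4): δ = 132.15°  ·
  (3,5): δ = 92.03°  ·
  (3,6): δ = 25.72°  ·
  (4,5): δ = 139.89°  ·
  (4,6): δ = 73.58°  ·
  (5,6): δ = 113.69°  ·
antipodal pairs: 2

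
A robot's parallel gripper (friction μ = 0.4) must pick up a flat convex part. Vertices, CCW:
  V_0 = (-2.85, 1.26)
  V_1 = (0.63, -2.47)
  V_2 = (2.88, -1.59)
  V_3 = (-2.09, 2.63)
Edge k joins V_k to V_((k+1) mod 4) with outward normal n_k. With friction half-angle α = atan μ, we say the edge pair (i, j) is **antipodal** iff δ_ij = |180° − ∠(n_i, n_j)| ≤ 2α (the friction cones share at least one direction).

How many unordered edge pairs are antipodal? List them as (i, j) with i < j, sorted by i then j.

count = 2; pairs: (0,2), (1,3)

α = atan 0.4 = 21.80°;  2α = 43.60°
n_0 = (-0.7312, -0.6822)
n_1 = (+0.3642, -0.9313)
n_2 = (+0.6472, +0.7623)
n_3 = (-0.8745, +0.4851)
  (0,1): δ = 111.65°  ·
  (0,2): δ = 6.65°  ✓
  (0,3): δ = 107.97°  ·
  (1,2): δ = 61.70°  ·
  (1,3): δ = 39.62°  ✓
  (2,3): δ = 78.68°  ·
antipodal pairs: 2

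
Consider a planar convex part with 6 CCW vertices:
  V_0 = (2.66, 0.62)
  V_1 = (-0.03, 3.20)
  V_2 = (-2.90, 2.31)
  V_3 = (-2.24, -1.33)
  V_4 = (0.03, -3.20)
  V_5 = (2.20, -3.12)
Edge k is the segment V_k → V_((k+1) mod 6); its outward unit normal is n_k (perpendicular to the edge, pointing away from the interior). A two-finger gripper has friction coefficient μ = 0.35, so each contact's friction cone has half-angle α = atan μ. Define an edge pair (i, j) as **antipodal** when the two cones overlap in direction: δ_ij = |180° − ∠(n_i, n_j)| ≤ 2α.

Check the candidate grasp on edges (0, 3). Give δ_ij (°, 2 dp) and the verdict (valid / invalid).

α = atan 0.35 = 19.29°;  2α = 38.58°
edge 0: e_0 = (-2.69, +2.58);  n_0 = (+0.6922, +0.7217)
edge 3: e_3 = (+2.27, -1.87);  n_3 = (-0.6358, -0.7718)
∠(n_0, n_3) = 175.68°
δ = |180° − 175.68°| = 4.32°
4.32° ≤ 2α = 38.58°  →  valid

δ = 4.32°, valid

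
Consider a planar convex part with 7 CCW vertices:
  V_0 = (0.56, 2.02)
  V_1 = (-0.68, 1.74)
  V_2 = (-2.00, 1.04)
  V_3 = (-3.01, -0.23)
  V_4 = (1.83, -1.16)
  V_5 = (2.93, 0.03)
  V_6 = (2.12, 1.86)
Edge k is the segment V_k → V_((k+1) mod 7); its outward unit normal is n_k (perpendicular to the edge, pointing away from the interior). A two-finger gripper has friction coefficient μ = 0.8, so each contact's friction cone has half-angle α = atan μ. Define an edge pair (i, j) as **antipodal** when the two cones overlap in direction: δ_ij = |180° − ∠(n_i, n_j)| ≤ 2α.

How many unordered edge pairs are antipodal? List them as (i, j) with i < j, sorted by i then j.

count = 10; pairs: (0,3), (0,4), (1,3), (1,4), (2,3), (2,4), (2,5), (3,5), (3,6), (4,6)

α = atan 0.8 = 38.66°;  2α = 77.32°
n_0 = (-0.2203, +0.9754)
n_1 = (-0.4685, +0.8835)
n_2 = (-0.7827, +0.6224)
n_3 = (-0.1887, -0.9820)
n_4 = (+0.7343, -0.6788)
n_5 = (+0.9144, +0.4047)
n_6 = (+0.1020, +0.9948)
  (0,1): δ = 164.79°  ·
  (0,2): δ = 141.22°  ·
  (0,3): δ = 23.60°  ✓
  (0,4): δ = 34.53°  ✓
  (0,5): δ = 101.15°  ·
  (0,6): δ = 161.42°  ·
  (1,2): δ = 156.43°  ·
  (1,3): δ = 38.81°  ✓
  (1,4): δ = 19.31°  ✓
  (1,5): δ = 85.94°  ·
  (1,6): δ = 146.21°  ·
  (2,3): δ = 62.38°  ✓
  (2,4): δ = 4.25°  ✓
  (2,5): δ = 62.37°  ✓
  (2,6): δ = 122.64°  ·
  (3,4): δ = 121.87°  ·
  (3,5): δ = 55.25°  ✓
  (3,6): δ = 5.02°  ✓
  (4,5): δ = 113.38°  ·
  (4,6): δ = 53.11°  ✓
  (5,6): δ = 119.73°  ·
antipodal pairs: 10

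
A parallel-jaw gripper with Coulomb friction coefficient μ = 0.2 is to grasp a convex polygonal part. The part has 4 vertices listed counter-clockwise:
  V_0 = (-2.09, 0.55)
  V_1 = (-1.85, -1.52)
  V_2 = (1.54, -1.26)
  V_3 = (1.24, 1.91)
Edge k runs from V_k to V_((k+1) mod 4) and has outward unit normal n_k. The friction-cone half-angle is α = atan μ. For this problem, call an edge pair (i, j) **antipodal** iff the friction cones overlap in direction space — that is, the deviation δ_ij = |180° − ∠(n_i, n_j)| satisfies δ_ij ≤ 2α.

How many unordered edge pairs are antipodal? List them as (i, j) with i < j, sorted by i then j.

count = 2; pairs: (0,2), (1,3)

α = atan 0.2 = 11.31°;  2α = 22.62°
n_0 = (-0.9933, -0.1152)
n_1 = (+0.0765, -0.9971)
n_2 = (+0.9956, +0.0942)
n_3 = (-0.3781, +0.9258)
  (0,1): δ = 92.23°  ·
  (0,2): δ = 1.21°  ✓
  (0,3): δ = 105.60°  ·
  (1,2): δ = 88.98°  ·
  (1,3): δ = 17.83°  ✓
  (2,3): δ = 73.19°  ·
antipodal pairs: 2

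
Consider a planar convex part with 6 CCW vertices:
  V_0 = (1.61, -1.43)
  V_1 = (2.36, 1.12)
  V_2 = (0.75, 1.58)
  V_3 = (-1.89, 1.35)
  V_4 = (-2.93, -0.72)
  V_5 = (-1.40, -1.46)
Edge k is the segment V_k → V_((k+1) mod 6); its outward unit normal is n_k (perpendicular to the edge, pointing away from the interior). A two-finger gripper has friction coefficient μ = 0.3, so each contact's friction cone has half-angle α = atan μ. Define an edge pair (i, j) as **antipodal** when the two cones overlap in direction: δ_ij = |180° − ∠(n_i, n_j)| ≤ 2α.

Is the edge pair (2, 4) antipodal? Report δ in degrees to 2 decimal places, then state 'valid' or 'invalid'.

α = atan 0.3 = 16.70°;  2α = 33.40°
edge 2: e_2 = (-2.64, -0.23);  n_2 = (-0.0868, +0.9962)
edge 4: e_4 = (+1.53, -0.74);  n_4 = (-0.4354, -0.9002)
∠(n_2, n_4) = 149.21°
δ = |180° − 149.21°| = 30.79°
30.79° ≤ 2α = 33.40°  →  valid

δ = 30.79°, valid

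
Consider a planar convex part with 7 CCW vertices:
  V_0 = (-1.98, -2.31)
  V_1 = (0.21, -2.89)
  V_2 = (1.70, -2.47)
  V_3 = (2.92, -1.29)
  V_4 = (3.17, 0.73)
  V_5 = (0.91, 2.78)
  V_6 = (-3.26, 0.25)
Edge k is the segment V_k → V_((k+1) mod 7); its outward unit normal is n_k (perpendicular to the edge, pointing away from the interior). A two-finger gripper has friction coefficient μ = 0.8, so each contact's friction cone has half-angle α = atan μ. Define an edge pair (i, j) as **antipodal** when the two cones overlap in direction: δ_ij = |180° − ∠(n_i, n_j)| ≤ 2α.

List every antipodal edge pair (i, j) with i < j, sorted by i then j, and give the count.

α = atan 0.8 = 38.66°;  2α = 77.32°
n_0 = (-0.2560, -0.9667)
n_1 = (+0.2713, -0.9625)
n_2 = (+0.6952, -0.7188)
n_3 = (+0.9924, -0.1228)
n_4 = (+0.6719, +0.7407)
n_5 = (-0.5187, +0.8549)
n_6 = (-0.8944, -0.4472)
  (0,1): δ = 149.42°  ·
  (0,2): δ = 121.12°  ·
  (0,3): δ = 82.22°  ·
  (0,4): δ = 27.38°  ✓
  (0,5): δ = 46.08°  ✓
  (0,6): δ = 131.40°  ·
  (1,2): δ = 151.70°  ·
  (1,3): δ = 112.80°  ·
  (1,4): δ = 57.95°  ✓
  (1,5): δ = 15.50°  ✓
  (1,6): δ = 100.82°  ·
  (2,3): δ = 141.10°  ·
  (2,4): δ = 86.26°  ·
  (2,5): δ = 12.80°  ✓
  (2,6): δ = 72.52°  ✓
  (3,4): δ = 125.16°  ·
  (3,5): δ = 51.70°  ✓
  (3,6): δ = 33.62°  ✓
  (4,5): δ = 106.54°  ·
  (4,6): δ = 21.22°  ✓
  (5,6): δ = 94.68°  ·
antipodal pairs: 9

count = 9; pairs: (0,4), (0,5), (1,4), (1,5), (2,5), (2,6), (3,5), (3,6), (4,6)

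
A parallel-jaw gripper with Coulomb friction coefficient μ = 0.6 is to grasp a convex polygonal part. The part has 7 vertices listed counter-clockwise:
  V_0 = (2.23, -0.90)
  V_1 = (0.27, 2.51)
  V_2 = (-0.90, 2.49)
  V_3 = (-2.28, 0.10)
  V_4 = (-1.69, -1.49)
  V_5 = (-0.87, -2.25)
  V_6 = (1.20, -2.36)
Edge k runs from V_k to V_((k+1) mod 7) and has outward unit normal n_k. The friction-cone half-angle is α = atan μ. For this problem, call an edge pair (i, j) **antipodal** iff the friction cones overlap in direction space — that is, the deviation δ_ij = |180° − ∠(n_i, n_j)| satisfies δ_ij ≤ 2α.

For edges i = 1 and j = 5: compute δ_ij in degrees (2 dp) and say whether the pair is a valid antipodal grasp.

δ = 4.02°, valid

α = atan 0.6 = 30.96°;  2α = 61.93°
edge 1: e_1 = (-1.17, -0.02);  n_1 = (-0.0171, +0.9999)
edge 5: e_5 = (+2.07, -0.11);  n_5 = (-0.0531, -0.9986)
∠(n_1, n_5) = 175.98°
δ = |180° − 175.98°| = 4.02°
4.02° ≤ 2α = 61.93°  →  valid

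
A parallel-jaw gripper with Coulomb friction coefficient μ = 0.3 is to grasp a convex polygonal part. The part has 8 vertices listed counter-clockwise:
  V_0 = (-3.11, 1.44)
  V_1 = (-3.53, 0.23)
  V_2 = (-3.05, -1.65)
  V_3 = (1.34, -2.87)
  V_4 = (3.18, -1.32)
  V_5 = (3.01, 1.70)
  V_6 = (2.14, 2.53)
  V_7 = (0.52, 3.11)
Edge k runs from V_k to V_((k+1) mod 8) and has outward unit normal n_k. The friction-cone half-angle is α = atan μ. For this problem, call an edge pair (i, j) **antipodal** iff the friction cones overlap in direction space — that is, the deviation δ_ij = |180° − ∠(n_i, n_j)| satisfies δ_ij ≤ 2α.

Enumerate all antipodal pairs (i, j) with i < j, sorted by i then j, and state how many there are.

count = 7; pairs: (0,3), (0,4), (1,4), (1,5), (2,5), (2,6), (3,7)

α = atan 0.3 = 16.70°;  2α = 33.40°
n_0 = (-0.9447, +0.3279)
n_1 = (-0.9689, -0.2474)
n_2 = (-0.2678, -0.9635)
n_3 = (+0.6443, -0.7648)
n_4 = (+0.9984, +0.0562)
n_5 = (+0.6903, +0.7235)
n_6 = (+0.3371, +0.9415)
n_7 = (-0.4179, +0.9085)
  (0,1): δ = 146.54°  ·
  (0,2): δ = 86.39°  ·
  (0,3): δ = 30.75°  ✓
  (0,4): δ = 22.36°  ✓
  (0,5): δ = 65.49°  ·
  (0,6): δ = 89.44°  ·
  (0,7): δ = 133.85°  ·
  (1,2): δ = 119.85°  ·
  (1,3): δ = 64.21°  ·
  (1,4): δ = 11.10°  ✓
  (1,5): δ = 32.03°  ✓
  (1,6): δ = 55.98°  ·
  (1,7): δ = 100.38°  ·
  (2,3): δ = 124.36°  ·
  (2,4): δ = 71.25°  ·
  (2,5): δ = 28.12°  ✓
  (2,6): δ = 4.17°  ✓
  (2,7): δ = 40.24°  ·
  (3,4): δ = 126.89°  ·
  (3,5): δ = 83.76°  ·
  (3,6): δ = 59.81°  ·
  (3,7): δ = 15.41°  ✓
  (4,5): δ = 136.87°  ·
  (4,6): δ = 112.92°  ·
  (4,7): δ = 68.52°  ·
  (5,6): δ = 156.05°  ·
  (5,7): δ = 111.64°  ·
  (6,7): δ = 135.60°  ·
antipodal pairs: 7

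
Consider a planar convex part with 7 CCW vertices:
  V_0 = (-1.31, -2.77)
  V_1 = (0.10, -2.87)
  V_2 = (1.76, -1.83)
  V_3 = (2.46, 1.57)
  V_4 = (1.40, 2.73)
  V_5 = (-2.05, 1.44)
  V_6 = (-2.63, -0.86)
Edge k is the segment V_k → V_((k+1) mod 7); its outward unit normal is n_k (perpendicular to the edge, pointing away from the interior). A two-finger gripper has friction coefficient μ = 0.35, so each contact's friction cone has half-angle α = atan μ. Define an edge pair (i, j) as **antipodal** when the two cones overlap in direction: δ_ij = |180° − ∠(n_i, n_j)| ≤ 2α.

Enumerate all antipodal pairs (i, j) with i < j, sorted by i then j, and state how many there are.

α = atan 0.35 = 19.29°;  2α = 38.58°
n_0 = (-0.0707, -0.9975)
n_1 = (+0.5309, -0.8474)
n_2 = (+0.9795, -0.2017)
n_3 = (+0.7382, +0.6746)
n_4 = (-0.3502, +0.9367)
n_5 = (-0.9696, +0.2445)
n_6 = (-0.8227, -0.5685)
  (0,1): δ = 143.88°  ·
  (0,2): δ = 97.58°  ·
  (0,3): δ = 43.52°  ·
  (0,4): δ = 24.56°  ✓
  (0,5): δ = 79.90°  ·
  (0,6): δ = 128.71°  ·
  (1,2): δ = 133.70°  ·
  (1,3): δ = 79.65°  ·
  (1,4): δ = 11.57°  ✓
  (1,5): δ = 43.78°  ·
  (1,6): δ = 92.58°  ·
  (2,3): δ = 125.95°  ·
  (2,4): δ = 57.86°  ·
  (2,5): δ = 2.52°  ✓
  (2,6): δ = 46.28°  ·
  (3,4): δ = 111.92°  ·
  (3,5): δ = 56.57°  ·
  (3,6): δ = 7.77°  ✓
  (4,5): δ = 124.65°  ·
  (4,6): δ = 75.85°  ·
  (5,6): δ = 131.20°  ·
antipodal pairs: 4

count = 4; pairs: (0,4), (1,4), (2,5), (3,6)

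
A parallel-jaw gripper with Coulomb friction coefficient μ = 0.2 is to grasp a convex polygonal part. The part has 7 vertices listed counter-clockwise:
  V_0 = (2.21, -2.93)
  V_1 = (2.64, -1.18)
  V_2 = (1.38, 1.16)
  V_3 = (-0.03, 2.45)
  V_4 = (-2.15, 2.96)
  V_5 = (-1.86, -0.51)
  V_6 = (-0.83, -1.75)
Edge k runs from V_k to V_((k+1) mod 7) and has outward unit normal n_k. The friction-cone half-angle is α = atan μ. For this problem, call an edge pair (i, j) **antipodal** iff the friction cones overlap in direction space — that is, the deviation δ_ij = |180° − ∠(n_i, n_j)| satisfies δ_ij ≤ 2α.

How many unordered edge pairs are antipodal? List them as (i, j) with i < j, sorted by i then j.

count = 5; pairs: (0,4), (1,5), (2,5), (2,6), (3,6)

α = atan 0.2 = 11.31°;  2α = 22.62°
n_0 = (+0.9711, -0.2386)
n_1 = (+0.8805, +0.4741)
n_2 = (+0.6750, +0.7378)
n_3 = (+0.2339, +0.9723)
n_4 = (-0.9965, -0.0833)
n_5 = (-0.7692, -0.6390)
n_6 = (-0.3619, -0.9322)
  (0,1): δ = 137.89°  ·
  (0,2): δ = 118.65°  ·
  (0,3): δ = 89.72°  ·
  (0,4): δ = 18.58°  ✓
  (0,5): δ = 53.52°  ·
  (0,6): δ = 82.59°  ·
  (1,2): δ = 160.76°  ·
  (1,3): δ = 131.83°  ·
  (1,4): δ = 23.52°  ·
  (1,5): δ = 11.41°  ✓
  (1,6): δ = 40.49°  ·
  (2,3): δ = 151.07°  ·
  (2,4): δ = 42.77°  ·
  (2,5): δ = 7.83°  ✓
  (2,6): δ = 21.24°  ✓
  (3,4): δ = 71.70°  ·
  (3,5): δ = 36.76°  ·
  (3,6): δ = 7.69°  ✓
  (4,5): δ = 145.06°  ·
  (4,6): δ = 115.99°  ·
  (5,6): δ = 150.93°  ·
antipodal pairs: 5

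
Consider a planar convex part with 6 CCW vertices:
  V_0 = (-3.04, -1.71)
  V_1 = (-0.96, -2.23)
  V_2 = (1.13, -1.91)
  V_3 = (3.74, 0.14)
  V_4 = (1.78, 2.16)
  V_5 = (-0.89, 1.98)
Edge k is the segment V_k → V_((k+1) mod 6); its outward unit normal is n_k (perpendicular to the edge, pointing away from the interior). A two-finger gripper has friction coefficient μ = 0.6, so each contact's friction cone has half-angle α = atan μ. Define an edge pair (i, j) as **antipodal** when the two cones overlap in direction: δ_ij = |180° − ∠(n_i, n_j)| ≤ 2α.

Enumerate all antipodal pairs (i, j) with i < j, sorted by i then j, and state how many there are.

α = atan 0.6 = 30.96°;  2α = 61.93°
n_0 = (-0.2425, -0.9701)
n_1 = (+0.1513, -0.9885)
n_2 = (+0.6177, -0.7864)
n_3 = (+0.7177, +0.6964)
n_4 = (-0.0673, +0.9977)
n_5 = (-0.8640, +0.5034)
  (0,1): δ = 157.26°  ·
  (0,2): δ = 127.82°  ·
  (0,3): δ = 31.83°  ✓
  (0,4): δ = 17.89°  ✓
  (0,5): δ = 73.81°  ·
  (1,2): δ = 150.56°  ·
  (1,3): δ = 54.57°  ✓
  (1,4): δ = 4.85°  ✓
  (1,5): δ = 51.07°  ✓
  (2,3): δ = 84.01°  ·
  (2,4): δ = 34.29°  ✓
  (2,5): δ = 21.63°  ✓
  (3,4): δ = 130.28°  ·
  (3,5): δ = 74.36°  ·
  (4,5): δ = 124.08°  ·
antipodal pairs: 7

count = 7; pairs: (0,3), (0,4), (1,3), (1,4), (1,5), (2,4), (2,5)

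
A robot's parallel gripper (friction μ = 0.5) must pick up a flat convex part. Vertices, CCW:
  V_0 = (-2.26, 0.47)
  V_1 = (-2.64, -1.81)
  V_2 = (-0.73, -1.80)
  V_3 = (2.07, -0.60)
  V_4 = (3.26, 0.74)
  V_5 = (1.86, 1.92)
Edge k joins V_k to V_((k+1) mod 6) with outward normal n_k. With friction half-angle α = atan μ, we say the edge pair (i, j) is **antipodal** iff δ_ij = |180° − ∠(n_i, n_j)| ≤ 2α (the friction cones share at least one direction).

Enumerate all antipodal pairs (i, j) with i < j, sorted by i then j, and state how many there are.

α = atan 0.5 = 26.57°;  2α = 53.13°
n_0 = (-0.9864, +0.1644)
n_1 = (+0.0052, -1.0000)
n_2 = (+0.3939, -0.9191)
n_3 = (+0.7477, -0.6640)
n_4 = (+0.6445, +0.7646)
n_5 = (-0.3320, +0.9433)
  (0,1): δ = 80.24°  ·
  (0,2): δ = 57.34°  ·
  (0,3): δ = 32.14°  ✓
  (0,4): δ = 59.34°  ·
  (0,5): δ = 118.85°  ·
  (1,2): δ = 157.10°  ·
  (1,3): δ = 131.91°  ·
  (1,4): δ = 40.43°  ✓
  (1,5): δ = 19.09°  ✓
  (2,3): δ = 154.81°  ·
  (2,4): δ = 63.32°  ·
  (2,5): δ = 3.81°  ✓
  (3,4): δ = 88.52°  ·
  (3,5): δ = 29.00°  ✓
  (4,5): δ = 120.48°  ·
antipodal pairs: 5

count = 5; pairs: (0,3), (1,4), (1,5), (2,5), (3,5)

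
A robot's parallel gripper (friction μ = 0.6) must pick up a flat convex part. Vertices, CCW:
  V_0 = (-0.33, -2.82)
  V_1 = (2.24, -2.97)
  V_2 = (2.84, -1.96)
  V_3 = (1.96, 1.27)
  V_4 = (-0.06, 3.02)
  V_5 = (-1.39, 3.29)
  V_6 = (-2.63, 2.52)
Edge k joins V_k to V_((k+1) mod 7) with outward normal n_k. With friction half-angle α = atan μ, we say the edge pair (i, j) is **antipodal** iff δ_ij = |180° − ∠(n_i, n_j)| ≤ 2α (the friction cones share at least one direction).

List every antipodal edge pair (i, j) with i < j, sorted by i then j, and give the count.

α = atan 0.6 = 30.96°;  2α = 61.93°
n_0 = (-0.0583, -0.9983)
n_1 = (+0.8597, -0.5107)
n_2 = (+0.9648, +0.2629)
n_3 = (+0.6548, +0.7558)
n_4 = (+0.1989, +0.9800)
n_5 = (-0.5275, +0.8495)
n_6 = (-0.9184, -0.3956)
  (0,1): δ = 117.37°  ·
  (0,2): δ = 71.42°  ·
  (0,3): δ = 37.56°  ✓
  (0,4): δ = 8.14°  ✓
  (0,5): δ = 35.18°  ✓
  (0,6): δ = 116.64°  ·
  (1,2): δ = 134.05°  ·
  (1,3): δ = 100.19°  ·
  (1,4): δ = 70.76°  ·
  (1,5): δ = 27.45°  ✓
  (1,6): δ = 54.01°  ✓
  (2,3): δ = 146.14°  ·
  (2,4): δ = 116.72°  ·
  (2,5): δ = 73.40°  ·
  (2,6): δ = 8.06°  ✓
  (3,4): δ = 150.57°  ·
  (3,5): δ = 107.26°  ·
  (3,6): δ = 25.79°  ✓
  (4,5): δ = 136.69°  ·
  (4,6): δ = 55.22°  ✓
  (5,6): δ = 98.54°  ·
antipodal pairs: 8

count = 8; pairs: (0,3), (0,4), (0,5), (1,5), (1,6), (2,6), (3,6), (4,6)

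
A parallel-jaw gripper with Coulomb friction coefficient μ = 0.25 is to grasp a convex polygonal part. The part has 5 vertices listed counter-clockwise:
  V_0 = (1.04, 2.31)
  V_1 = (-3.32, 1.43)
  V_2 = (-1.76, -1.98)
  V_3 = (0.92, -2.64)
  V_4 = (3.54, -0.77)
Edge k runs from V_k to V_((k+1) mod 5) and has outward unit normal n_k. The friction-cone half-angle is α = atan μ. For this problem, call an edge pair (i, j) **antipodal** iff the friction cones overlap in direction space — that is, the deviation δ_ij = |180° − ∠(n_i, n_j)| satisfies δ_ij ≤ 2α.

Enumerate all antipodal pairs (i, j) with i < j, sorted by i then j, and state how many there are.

α = atan 0.25 = 14.04°;  2α = 28.07°
n_0 = (-0.1978, +0.9802)
n_1 = (-0.9094, -0.4160)
n_2 = (-0.2391, -0.9710)
n_3 = (+0.5809, -0.8139)
n_4 = (+0.7764, +0.6302)
  (0,1): δ = 76.83°  ·
  (0,2): δ = 25.25°  ✓
  (0,3): δ = 24.11°  ✓
  (0,4): δ = 117.65°  ·
  (1,2): δ = 128.42°  ·
  (1,3): δ = 79.07°  ·
  (1,4): δ = 14.48°  ✓
  (2,3): δ = 130.65°  ·
  (2,4): δ = 37.10°  ·
  (3,4): δ = 86.45°  ·
antipodal pairs: 3

count = 3; pairs: (0,2), (0,3), (1,4)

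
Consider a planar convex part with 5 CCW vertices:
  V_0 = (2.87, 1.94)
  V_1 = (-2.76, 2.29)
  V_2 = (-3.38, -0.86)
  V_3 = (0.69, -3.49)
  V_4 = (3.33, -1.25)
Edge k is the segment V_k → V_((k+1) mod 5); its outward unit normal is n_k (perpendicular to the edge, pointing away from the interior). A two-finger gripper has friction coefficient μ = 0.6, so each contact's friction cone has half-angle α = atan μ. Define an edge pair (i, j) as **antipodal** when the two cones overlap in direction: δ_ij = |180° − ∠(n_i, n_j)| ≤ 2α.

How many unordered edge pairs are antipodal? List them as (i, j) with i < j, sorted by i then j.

α = atan 0.6 = 30.96°;  2α = 61.93°
n_0 = (+0.0620, +0.9981)
n_1 = (-0.9812, +0.1931)
n_2 = (-0.5427, -0.8399)
n_3 = (+0.6470, -0.7625)
n_4 = (+0.9898, +0.1427)
  (0,1): δ = 97.58°  ·
  (0,2): δ = 29.31°  ✓
  (0,3): δ = 43.87°  ✓
  (0,4): δ = 101.76°  ·
  (1,2): δ = 111.74°  ·
  (1,3): δ = 38.55°  ✓
  (1,4): δ = 19.34°  ✓
  (2,3): δ = 106.82°  ·
  (2,4): δ = 48.92°  ✓
  (3,4): δ = 122.11°  ·
antipodal pairs: 5

count = 5; pairs: (0,2), (0,3), (1,3), (1,4), (2,4)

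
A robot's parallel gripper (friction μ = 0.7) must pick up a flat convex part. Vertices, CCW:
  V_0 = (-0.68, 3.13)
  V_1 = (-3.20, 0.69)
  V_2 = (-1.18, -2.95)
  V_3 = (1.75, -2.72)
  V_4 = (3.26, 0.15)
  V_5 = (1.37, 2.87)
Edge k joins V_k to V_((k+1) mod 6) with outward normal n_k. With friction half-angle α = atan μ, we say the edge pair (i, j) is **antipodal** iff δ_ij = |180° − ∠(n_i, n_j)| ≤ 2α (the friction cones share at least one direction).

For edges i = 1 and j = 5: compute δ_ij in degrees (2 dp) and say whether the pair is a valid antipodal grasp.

α = atan 0.7 = 34.99°;  2α = 69.98°
edge 1: e_1 = (+2.02, -3.64);  n_1 = (-0.8744, -0.4852)
edge 5: e_5 = (-2.05, +0.26);  n_5 = (+0.1258, +0.9921)
∠(n_1, n_5) = 126.26°
δ = |180° − 126.26°| = 53.74°
53.74° ≤ 2α = 69.98°  →  valid

δ = 53.74°, valid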